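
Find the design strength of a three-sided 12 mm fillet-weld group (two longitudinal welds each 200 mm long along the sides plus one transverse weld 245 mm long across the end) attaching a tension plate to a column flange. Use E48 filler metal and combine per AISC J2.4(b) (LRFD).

φR_n ≈ 1300 kN

E48XX → F_EXX = 480 MPa.
t_e = 0.707 × 12 = 8.484 mm.
R_nwl = 0.6 × 480 × 8.484 × 400 × 10⁻³ = 977.4 kN (longitudinal, 2 welds).
R_nwt = 0.6 × 480 × 8.484 × 245 × 10⁻³ = 598.6 kN (transverse, base value).
(i) R_nwl + R_nwt = 1576 kN; (ii) 0.85 R_nwl + 1.5 R_nwt = 1729 kN.
R_n = max = 1729 kN [governs: (ii)]; φR_n = 1297 kN.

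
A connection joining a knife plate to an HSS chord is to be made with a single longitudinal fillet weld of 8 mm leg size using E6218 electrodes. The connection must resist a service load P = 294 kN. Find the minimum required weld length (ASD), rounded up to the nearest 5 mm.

L = 280 mm

E62XX → F_EXX = 620 MPa.
Throat t_e = 0.707 × 8 = 5.656 mm.
r_n/Ω = (0.6 × 620 × 5.656) / 2.0 = 1052 N/mm = 1.052 kN/mm.
L_req = P / (r_n/Ω) = 294 / 1.052 = 279.5 mm total.
Round up → use L = 280 mm.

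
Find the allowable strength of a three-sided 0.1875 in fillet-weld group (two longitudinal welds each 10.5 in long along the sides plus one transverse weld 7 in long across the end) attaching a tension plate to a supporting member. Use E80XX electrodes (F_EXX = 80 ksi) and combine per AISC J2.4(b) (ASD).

t_e = 0.707 × 0.1875 = 0.1326 in.
R_nwl = 0.6 × 80 × 0.1326 × 21 = 133.6 kip (longitudinal, 2 welds).
R_nwt = 0.6 × 80 × 0.1326 × 7 = 44.54 kip (transverse, base value).
(i) R_nwl + R_nwt = 178.2 kip; (ii) 0.85 R_nwl + 1.5 R_nwt = 180.4 kip.
R_n = max = 180.4 kip [governs: (ii)]; R_n/Ω = 90.2 kip.

R_n/Ω ≈ 90.2 kip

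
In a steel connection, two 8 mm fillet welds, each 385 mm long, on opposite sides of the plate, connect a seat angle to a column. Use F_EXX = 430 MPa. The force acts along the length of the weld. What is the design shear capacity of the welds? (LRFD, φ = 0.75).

Effective throat t_e = 0.707 × 8 = 5.656 mm.
Total length L = 770 mm; A_we = 5.656 × 770 = 4355 mm².
F_nw = 0.6 F_EXX = 0.6 × 430 = 258 MPa.
φR_n = 0.75 × 258 × 4355 × 10⁻³ = 842.7 kN.

φR_n ≈ 843 kN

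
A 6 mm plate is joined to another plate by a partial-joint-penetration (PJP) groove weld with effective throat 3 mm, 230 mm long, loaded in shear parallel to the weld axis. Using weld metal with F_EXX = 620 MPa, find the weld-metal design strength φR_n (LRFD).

Effective throat (given) t_e = 3 mm.
A_we = 3 × 230 = 690 mm².
F_nw = 0.6 F_EXX = 372 MPa.
φR_n = 0.75 × 372 × 690 × 10⁻³ = 192.5 kN.

φR_n ≈ 193 kN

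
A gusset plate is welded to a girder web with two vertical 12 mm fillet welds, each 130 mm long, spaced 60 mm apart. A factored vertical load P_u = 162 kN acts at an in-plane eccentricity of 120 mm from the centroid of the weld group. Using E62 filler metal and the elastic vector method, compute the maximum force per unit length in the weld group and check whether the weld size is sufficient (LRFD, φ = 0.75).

f_max ≈ 2640 N/mm; NOT adequate

E62XX → F_EXX = 620 MPa.
Total weld length L_w = 260 mm. Treat welds as unit-width lines.
Polar moment about centroid: J = 2[d³/12 + d(b/2)²] = 2[130³/12 + 130×30²] = 600200 mm³.
Direct shear f_v = P/L_w = 162×10³ / 260 = 623.1 N/mm (vertical).
Torsion M = P·e = 162×10³ × 120 = 19440000 N·mm.
Critical point at (x, y) = (30, 65) from centroid. f_tx = M·y/J = 2105 N/mm; f_ty = M·x/J = 971.7 N/mm.
Resultant f_max = √[f_tx² + (f_v + f_ty)²] = √[2105² + (623.1 + 971.7)²] = 2641 N/mm.
Capacity per unit length: φr_n = 0.75 × 0.6 × 620 × (0.707 × 12) = 2367 N/mm.
2641 > 2367 → NOT adequate.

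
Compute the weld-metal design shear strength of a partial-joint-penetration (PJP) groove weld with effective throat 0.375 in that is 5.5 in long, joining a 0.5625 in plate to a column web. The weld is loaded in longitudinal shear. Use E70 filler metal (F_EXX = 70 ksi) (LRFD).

Effective throat (given) t_e = 0.375 in.
A_we = 0.375 × 5.5 = 2.062 in².
F_nw = 0.6 F_EXX = 42 ksi.
φR_n = 0.75 × 42 × 2.062 = 64.97 kip.

φR_n ≈ 65 kip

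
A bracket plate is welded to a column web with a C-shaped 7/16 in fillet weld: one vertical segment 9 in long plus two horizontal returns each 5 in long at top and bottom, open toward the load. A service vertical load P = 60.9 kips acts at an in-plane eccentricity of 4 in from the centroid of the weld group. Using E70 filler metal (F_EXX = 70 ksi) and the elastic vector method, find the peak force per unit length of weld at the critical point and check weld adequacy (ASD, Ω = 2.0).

Total weld length L_w = 19 in. Treat welds as unit-width lines.
Centroid: x̄ = 2×5×2.5 / 19 = 1.316 in from the vertical weld.
Polar moment about centroid: J = I_x + I_y = [9³/12 + 2×5×4.5²] + [9×1.316² + 2(5³/12 + 5×1.184²)] = 313.7 in³.
Direct shear f_v = P/L_w = 60.9 / 19 = 3.205 kip/in (vertical).
Torsion M = P·e = 60.9 × 4 = 243.6 kip·in.
Critical point at (x, y) = (3.684, 4.5) from centroid. f_tx = M·y/J = 3.495 kip/in; f_ty = M·x/J = 2.861 kip/in.
Resultant f_max = √[f_tx² + (f_v + f_ty)²] = √[3.495² + (3.205 + 2.861)²] = 7.001 kip/in.
Capacity per unit length: r_n/Ω = (1/2.0) × 0.6 × 70 × (0.707 × 0.4375) = 6.496 kip/in.
7.001 > 6.496 → NOT adequate.

f_max ≈ 7 kip/in; NOT adequate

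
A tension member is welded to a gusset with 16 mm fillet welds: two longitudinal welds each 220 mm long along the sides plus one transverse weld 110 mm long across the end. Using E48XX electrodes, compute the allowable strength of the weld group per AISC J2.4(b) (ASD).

E48XX → F_EXX = 480 MPa.
t_e = 0.707 × 16 = 11.31 mm.
R_nwl = 0.6 × 480 × 11.31 × 440 × 10⁻³ = 1433 kN (longitudinal, 2 welds).
R_nwt = 0.6 × 480 × 11.31 × 110 × 10⁻³ = 358.4 kN (transverse, base value).
(i) R_nwl + R_nwt = 1792 kN; (ii) 0.85 R_nwl + 1.5 R_nwt = 1756 kN.
R_n = max = 1792 kN [governs: (i)]; R_n/Ω = 895.9 kN.

R_n/Ω ≈ 896 kN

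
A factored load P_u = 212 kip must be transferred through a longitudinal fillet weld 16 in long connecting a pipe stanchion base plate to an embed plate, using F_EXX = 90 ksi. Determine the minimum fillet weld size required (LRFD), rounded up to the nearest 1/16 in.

Total weld length L = 16 in.
Required throat t_e = P_u / (φ × 0.6 F_EXX × L) = 212 / (0.75 × 0.6 × 90 × 16) = 0.3272 in.
Required leg w = t_e / 0.707 = 0.4627 in → use 1/2 in.

w = 1/2 in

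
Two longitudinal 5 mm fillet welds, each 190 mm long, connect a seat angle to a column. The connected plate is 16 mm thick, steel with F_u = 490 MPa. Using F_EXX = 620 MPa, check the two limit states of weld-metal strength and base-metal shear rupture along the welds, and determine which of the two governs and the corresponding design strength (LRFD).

φR_n ≈ 375 kN (weld metal governs)

t_e = 0.707 × 5 = 3.535 mm; L = 380 mm.
Weld metal: φR_n = 0.75 × 0.6 × 620 × 3.535 × 380 × 10⁻³ = 374.8 kN.
Base metal (shear rupture): φR_n = 0.75 × 0.6 × 490 × 16 × 380 × 10⁻³ = 1341 kN.
Governing: weld metal.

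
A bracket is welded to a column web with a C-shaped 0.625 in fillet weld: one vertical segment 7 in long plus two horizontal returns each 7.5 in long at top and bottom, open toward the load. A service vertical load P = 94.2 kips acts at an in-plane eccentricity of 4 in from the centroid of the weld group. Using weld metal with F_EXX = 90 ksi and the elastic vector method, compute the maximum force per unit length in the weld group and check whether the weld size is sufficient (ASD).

f_max ≈ 10.3 kip/in; adequate

Total weld length L_w = 22 in. Treat welds as unit-width lines.
Centroid: x̄ = 2×7.5×3.75 / 22 = 2.557 in from the vertical weld.
Polar moment about centroid: J = I_x + I_y = [7³/12 + 2×7.5×3.5²] + [7×2.557² + 2(7.5³/12 + 7.5×1.193²)] = 349.8 in³.
Direct shear f_v = P/L_w = 94.2 / 22 = 4.282 kip/in (vertical).
Torsion M = P·e = 94.2 × 4 = 376.8 kip·in.
Critical point at (x, y) = (4.943, 3.5) from centroid. f_tx = M·y/J = 3.771 kip/in; f_ty = M·x/J = 5.325 kip/in.
Resultant f_max = √[f_tx² + (f_v + f_ty)²] = √[3.771² + (4.282 + 5.325)²] = 10.32 kip/in.
Capacity per unit length: r_n/Ω = (1/2.0) × 0.6 × 90 × (0.707 × 0.625) = 11.93 kip/in.
10.32 ≤ 11.93 → adequate.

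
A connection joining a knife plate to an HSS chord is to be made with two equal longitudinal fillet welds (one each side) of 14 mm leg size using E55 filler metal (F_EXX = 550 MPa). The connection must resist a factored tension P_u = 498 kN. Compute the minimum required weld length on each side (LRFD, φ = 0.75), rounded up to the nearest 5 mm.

Throat t_e = 0.707 × 14 = 9.898 mm.
φr_n = 0.75 × 0.6 × 550 × 9.898 × 10⁻³ = 2.45 kN/mm.
L_req = P_u / φr_n = 498 / 2.45 = 203.3 mm total.
Per side: 203.3 / 2 = 101.6 mm.
Round up → use L = 105 mm on each side.

L = 105 mm on each side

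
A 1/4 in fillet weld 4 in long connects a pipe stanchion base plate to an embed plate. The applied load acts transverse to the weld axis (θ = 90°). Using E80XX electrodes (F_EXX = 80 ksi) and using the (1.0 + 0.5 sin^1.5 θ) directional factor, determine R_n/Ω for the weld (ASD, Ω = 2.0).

t_e = 0.707 × 0.25 = 0.1767 in; A_we = 0.1767 × 4 = 0.707 in².
Directional factor: 1.0 + 0.5 sin^1.5(90°) = 1.5.
F_nw = 0.6 × 80 × 1.5 = 72 ksi.
R_n/Ω = (72 × 0.707) / 2.0 = 25.45 kip.

R_n/Ω ≈ 25.5 kip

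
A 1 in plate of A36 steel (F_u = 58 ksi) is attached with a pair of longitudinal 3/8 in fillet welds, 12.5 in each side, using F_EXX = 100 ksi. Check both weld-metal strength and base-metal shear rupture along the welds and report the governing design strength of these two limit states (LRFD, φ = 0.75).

t_e = 0.707 × 0.375 = 0.2651 in; L = 25 in.
Weld metal: φR_n = 0.75 × 0.6 × 100 × 0.2651 × 25 = 298.3 kip.
Base metal (shear rupture): φR_n = 0.75 × 0.6 × 58 × 1 × 25 = 652.5 kip.
Governing: weld metal.

φR_n ≈ 298 kip (weld metal governs)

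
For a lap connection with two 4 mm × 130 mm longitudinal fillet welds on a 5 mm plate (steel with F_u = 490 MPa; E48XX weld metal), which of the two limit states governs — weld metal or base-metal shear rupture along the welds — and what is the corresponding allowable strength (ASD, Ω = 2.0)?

E48XX → F_EXX = 480 MPa.
t_e = 0.707 × 4 = 2.828 mm; L = 260 mm.
Weld metal: R_n/Ω = (1/2.0) × 0.6 × 480 × 2.828 × 260 × 10⁻³ = 105.9 kN.
Base metal (shear rupture): R_n/Ω = (1/2.0) × 0.6 × 490 × 5 × 260 × 10⁻³ = 191.1 kN.
Governing: weld metal.

R_n/Ω ≈ 106 kN (weld metal governs)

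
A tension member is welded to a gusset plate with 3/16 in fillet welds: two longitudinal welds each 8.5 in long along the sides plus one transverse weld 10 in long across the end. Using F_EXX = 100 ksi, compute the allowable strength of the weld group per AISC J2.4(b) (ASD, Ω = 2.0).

R_n/Ω ≈ 117 kips

t_e = 0.707 × 0.1875 = 0.1326 in.
R_nwl = 0.6 × 100 × 0.1326 × 17 = 135.2 kips (longitudinal, 2 welds).
R_nwt = 0.6 × 100 × 0.1326 × 10 = 79.54 kips (transverse, base value).
(i) R_nwl + R_nwt = 214.8 kips; (ii) 0.85 R_nwl + 1.5 R_nwt = 234.2 kips.
R_n = max = 234.2 kips [governs: (ii)]; R_n/Ω = 117.1 kips.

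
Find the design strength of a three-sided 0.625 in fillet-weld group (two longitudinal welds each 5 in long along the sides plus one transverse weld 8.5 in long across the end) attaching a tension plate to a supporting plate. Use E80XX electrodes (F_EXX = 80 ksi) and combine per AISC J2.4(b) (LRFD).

t_e = 0.707 × 0.625 = 0.4419 in.
R_nwl = 0.6 × 80 × 0.4419 × 10 = 212.1 kip (longitudinal, 2 welds).
R_nwt = 0.6 × 80 × 0.4419 × 8.5 = 180.3 kip (transverse, base value).
(i) R_nwl + R_nwt = 392.4 kip; (ii) 0.85 R_nwl + 1.5 R_nwt = 450.7 kip.
R_n = max = 450.7 kip [governs: (ii)]; φR_n = 338 kip.

φR_n ≈ 338 kip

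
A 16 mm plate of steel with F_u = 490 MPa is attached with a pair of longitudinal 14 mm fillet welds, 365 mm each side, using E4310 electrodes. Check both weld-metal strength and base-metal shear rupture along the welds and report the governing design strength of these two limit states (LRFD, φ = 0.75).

φR_n ≈ 1400 kN (weld metal governs)

E43XX → F_EXX = 430 MPa.
t_e = 0.707 × 14 = 9.898 mm; L = 730 mm.
Weld metal: φR_n = 0.75 × 0.6 × 430 × 9.898 × 730 × 10⁻³ = 1398 kN.
Base metal (shear rupture): φR_n = 0.75 × 0.6 × 490 × 16 × 730 × 10⁻³ = 2575 kN.
Governing: weld metal.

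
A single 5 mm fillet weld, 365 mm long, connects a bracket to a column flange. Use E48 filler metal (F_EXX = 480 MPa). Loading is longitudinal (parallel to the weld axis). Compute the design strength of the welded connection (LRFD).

φR_n ≈ 279 kN

Effective throat t_e = 0.707 × 5 = 3.535 mm.
Total length L = 365 mm; A_we = 3.535 × 365 = 1290 mm².
F_nw = 0.6 F_EXX = 0.6 × 480 = 288 MPa.
φR_n = 0.75 × 288 × 1290 × 10⁻³ = 278.7 kN.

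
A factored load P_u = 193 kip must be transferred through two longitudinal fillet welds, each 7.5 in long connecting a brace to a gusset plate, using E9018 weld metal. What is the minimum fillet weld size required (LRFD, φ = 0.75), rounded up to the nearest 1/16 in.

w = 1/2 in

E90XX → F_EXX = 90 ksi.
Total weld length L = 15 in.
Required throat t_e = P_u / (φ × 0.6 F_EXX × L) = 193 / (0.75 × 0.6 × 90 × 15) = 0.3177 in.
Required leg w = t_e / 0.707 = 0.4494 in → use 1/2 in.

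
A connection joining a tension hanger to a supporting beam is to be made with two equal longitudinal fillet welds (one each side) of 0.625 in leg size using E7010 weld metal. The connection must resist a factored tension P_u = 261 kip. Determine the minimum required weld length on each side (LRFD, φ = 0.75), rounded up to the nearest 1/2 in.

E70XX → F_EXX = 70 ksi.
Throat t_e = 0.707 × 0.625 = 0.4419 in.
φr_n = 0.75 × 0.6 × 70 × 0.4419 = 13.92 kip/in.
L_req = P_u / φr_n = 261 / 13.92 = 18.75 in total.
Per side: 18.75 / 2 = 9.376 in.
Round up → use L = 9.5 in on each side.

L = 9.5 in on each side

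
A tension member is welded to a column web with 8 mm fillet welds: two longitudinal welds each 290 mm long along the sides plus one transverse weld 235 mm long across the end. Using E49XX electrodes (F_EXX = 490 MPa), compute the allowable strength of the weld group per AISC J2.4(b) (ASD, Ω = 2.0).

t_e = 0.707 × 8 = 5.656 mm.
R_nwl = 0.6 × 490 × 5.656 × 580 × 10⁻³ = 964.5 kN (longitudinal, 2 welds).
R_nwt = 0.6 × 490 × 5.656 × 235 × 10⁻³ = 390.8 kN (transverse, base value).
(i) R_nwl + R_nwt = 1355 kN; (ii) 0.85 R_nwl + 1.5 R_nwt = 1406 kN.
R_n = max = 1406 kN [governs: (ii)]; R_n/Ω = 703 kN.

R_n/Ω ≈ 703 kN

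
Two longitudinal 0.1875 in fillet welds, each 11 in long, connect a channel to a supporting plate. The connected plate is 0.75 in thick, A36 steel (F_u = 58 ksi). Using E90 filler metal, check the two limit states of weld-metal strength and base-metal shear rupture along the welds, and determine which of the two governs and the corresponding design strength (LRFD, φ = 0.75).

E90XX → F_EXX = 90 ksi.
t_e = 0.707 × 0.1875 = 0.1326 in; L = 22 in.
Weld metal: φR_n = 0.75 × 0.6 × 90 × 0.1326 × 22 = 118.1 kips.
Base metal (shear rupture): φR_n = 0.75 × 0.6 × 58 × 0.75 × 22 = 430.6 kips.
Governing: weld metal.

φR_n ≈ 118 kips (weld metal governs)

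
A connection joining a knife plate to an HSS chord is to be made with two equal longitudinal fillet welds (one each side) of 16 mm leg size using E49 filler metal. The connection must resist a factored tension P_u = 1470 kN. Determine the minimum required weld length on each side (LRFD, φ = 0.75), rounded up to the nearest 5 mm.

E49XX → F_EXX = 490 MPa.
Throat t_e = 0.707 × 16 = 11.31 mm.
φr_n = 0.75 × 0.6 × 490 × 11.31 × 10⁻³ = 2.494 kN/mm.
L_req = P_u / φr_n = 1470 / 2.494 = 589.3 mm total.
Per side: 589.3 / 2 = 294.7 mm.
Round up → use L = 295 mm on each side.

L = 295 mm on each side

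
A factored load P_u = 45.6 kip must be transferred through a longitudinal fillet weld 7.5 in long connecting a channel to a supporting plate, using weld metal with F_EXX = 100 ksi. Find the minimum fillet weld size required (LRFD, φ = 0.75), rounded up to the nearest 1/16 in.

Total weld length L = 7.5 in.
Required throat t_e = P_u / (φ × 0.6 F_EXX × L) = 45.6 / (0.75 × 0.6 × 100 × 7.5) = 0.1351 in.
Required leg w = t_e / 0.707 = 0.1911 in → use 1/4 in.

w = 1/4 in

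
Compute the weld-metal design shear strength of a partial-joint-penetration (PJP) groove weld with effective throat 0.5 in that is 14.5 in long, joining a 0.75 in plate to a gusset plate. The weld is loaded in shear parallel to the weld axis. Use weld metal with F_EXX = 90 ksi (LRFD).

φR_n ≈ 294 kips

Effective throat (given) t_e = 0.5 in.
A_we = 0.5 × 14.5 = 7.25 in².
F_nw = 0.6 F_EXX = 54 ksi.
φR_n = 0.75 × 54 × 7.25 = 293.6 kips.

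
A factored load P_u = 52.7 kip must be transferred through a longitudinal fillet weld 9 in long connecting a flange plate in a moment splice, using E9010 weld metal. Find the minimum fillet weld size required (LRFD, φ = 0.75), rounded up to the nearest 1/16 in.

E90XX → F_EXX = 90 ksi.
Total weld length L = 9 in.
Required throat t_e = P_u / (φ × 0.6 F_EXX × L) = 52.7 / (0.75 × 0.6 × 90 × 9) = 0.1446 in.
Required leg w = t_e / 0.707 = 0.2045 in → use 1/4 in.

w = 1/4 in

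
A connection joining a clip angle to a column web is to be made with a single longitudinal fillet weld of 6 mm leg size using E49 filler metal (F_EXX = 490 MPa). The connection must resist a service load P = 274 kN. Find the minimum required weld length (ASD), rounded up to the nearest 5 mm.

Throat t_e = 0.707 × 6 = 4.242 mm.
r_n/Ω = (0.6 × 490 × 4.242) / 2.0 = 623.6 N/mm = 0.6236 kN/mm.
L_req = P / (r_n/Ω) = 274 / 0.6236 = 439.4 mm total.
Round up → use L = 440 mm.

L = 440 mm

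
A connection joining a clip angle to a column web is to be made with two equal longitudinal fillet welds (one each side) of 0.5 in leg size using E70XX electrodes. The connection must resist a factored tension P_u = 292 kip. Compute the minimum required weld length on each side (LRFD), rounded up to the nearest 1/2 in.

L = 13.5 in on each side

E70XX → F_EXX = 70 ksi.
Throat t_e = 0.707 × 0.5 = 0.3535 in.
φr_n = 0.75 × 0.6 × 70 × 0.3535 = 11.14 kip/in.
L_req = P_u / φr_n = 292 / 11.14 = 26.22 in total.
Per side: 26.22 / 2 = 13.11 in.
Round up → use L = 13.5 in on each side.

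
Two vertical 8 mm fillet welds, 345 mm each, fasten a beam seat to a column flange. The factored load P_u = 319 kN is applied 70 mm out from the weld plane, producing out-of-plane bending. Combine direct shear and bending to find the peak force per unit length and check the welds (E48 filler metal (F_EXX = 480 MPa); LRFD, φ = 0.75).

L_w = 2 × 345 = 690 mm; section modulus (unit throat) S = 2 × L²/6 = 39680 mm².
Direct shear f_v = P/L_w = 319×10³/690 = 462.3 N/mm.
Moment M = P × e = 319×10³ × 70 = 22330000 N·mm; bending f_b = M/S = 562.8 N/mm.
f_max = √(f_v² + f_b²) = √(462.3² + 562.8²) = 728.4 N/mm.
φr_n = 0.75 × 0.6 × 480 × (0.707 × 8) = 1222 N/mm → adequate.

f_max ≈ 728 N/mm; adequate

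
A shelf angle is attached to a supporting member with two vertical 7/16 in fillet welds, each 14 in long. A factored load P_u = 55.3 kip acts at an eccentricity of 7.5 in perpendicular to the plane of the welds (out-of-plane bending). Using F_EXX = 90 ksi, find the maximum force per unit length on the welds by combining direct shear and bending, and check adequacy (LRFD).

L_w = 2 × 14 = 28 in; section modulus (unit throat) S = 2 × L²/6 = 65.33 in².
Direct shear f_v = P/L_w = 55.3/28 = 1.975 kip/in.
Moment M = P × e = 55.3 × 7.5 = 414.75 kip·in; bending f_b = M/S = 6.348 kip/in.
f_max = √(f_v² + f_b²) = √(1.975² + 6.348²) = 6.648 kip/in.
φr_n = 0.75 × 0.6 × 90 × (0.707 × 0.4375) = 12.53 kip/in → adequate.

f_max ≈ 6.65 kip/in; adequate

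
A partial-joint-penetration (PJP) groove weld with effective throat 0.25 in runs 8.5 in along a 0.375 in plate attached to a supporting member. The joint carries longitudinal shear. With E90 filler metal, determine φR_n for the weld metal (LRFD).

E90XX → F_EXX = 90 ksi.
Effective throat (given) t_e = 0.25 in.
A_we = 0.25 × 8.5 = 2.125 in².
F_nw = 0.6 F_EXX = 54 ksi.
φR_n = 0.75 × 54 × 2.125 = 86.06 kip.

φR_n ≈ 86.1 kip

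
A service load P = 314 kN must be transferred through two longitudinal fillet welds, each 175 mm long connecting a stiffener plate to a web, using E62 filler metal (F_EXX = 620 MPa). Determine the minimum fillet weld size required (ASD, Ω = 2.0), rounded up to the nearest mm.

Total weld length L = 350 mm.
Required throat t_e = P × Ω / (0.6 F_EXX × L) = 314 × 2.0 / (0.6 × 620 × 350 × 10⁻³) = 4.823 mm.
Required leg w = t_e / 0.707 = 6.822 mm → use 7 mm.

w = 7 mm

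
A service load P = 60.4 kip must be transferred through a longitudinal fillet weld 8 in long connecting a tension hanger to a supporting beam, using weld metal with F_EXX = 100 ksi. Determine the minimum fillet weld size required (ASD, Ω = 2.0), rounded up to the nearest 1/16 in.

Total weld length L = 8 in.
Required throat t_e = P × Ω / (0.6 F_EXX × L) = 60.4 × 2.0 / (0.6 × 100 × 8) = 0.2517 in.
Required leg w = t_e / 0.707 = 0.356 in → use 3/8 in.

w = 3/8 in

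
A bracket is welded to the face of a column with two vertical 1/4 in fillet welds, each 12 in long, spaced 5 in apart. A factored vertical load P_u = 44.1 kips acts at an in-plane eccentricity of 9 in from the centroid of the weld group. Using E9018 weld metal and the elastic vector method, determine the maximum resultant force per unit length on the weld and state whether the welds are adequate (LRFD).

f_max ≈ 6.81 kip/in; adequate

E90XX → F_EXX = 90 ksi.
Total weld length L_w = 24 in. Treat welds as unit-width lines.
Polar moment about centroid: J = 2[d³/12 + d(b/2)²] = 2[12³/12 + 12×2.5²] = 438 in³.
Direct shear f_v = P/L_w = 44.1 / 24 = 1.838 kip/in (vertical).
Torsion M = P·e = 44.1 × 9 = 396.9 kip·in.
Critical point at (x, y) = (2.5, 6) from centroid. f_tx = M·y/J = 5.437 kip/in; f_ty = M·x/J = 2.265 kip/in.
Resultant f_max = √[f_tx² + (f_v + f_ty)²] = √[5.437² + (1.838 + 2.265)²] = 6.811 kip/in.
Capacity per unit length: φr_n = 0.75 × 0.6 × 90 × (0.707 × 0.25) = 7.158 kip/in.
6.811 ≤ 7.158 → adequate.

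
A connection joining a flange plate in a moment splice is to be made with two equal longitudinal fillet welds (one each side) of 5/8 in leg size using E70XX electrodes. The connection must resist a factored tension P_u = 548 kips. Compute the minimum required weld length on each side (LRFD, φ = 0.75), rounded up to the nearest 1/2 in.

L = 20 in on each side

E70XX → F_EXX = 70 ksi.
Throat t_e = 0.707 × 0.625 = 0.4419 in.
φr_n = 0.75 × 0.6 × 70 × 0.4419 = 13.92 kips/in.
L_req = P_u / φr_n = 548 / 13.92 = 39.37 in total.
Per side: 39.37 / 2 = 19.69 in.
Round up → use L = 20 in on each side.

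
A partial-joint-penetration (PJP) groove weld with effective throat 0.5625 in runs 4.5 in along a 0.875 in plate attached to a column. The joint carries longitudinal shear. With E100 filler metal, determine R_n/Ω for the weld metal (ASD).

R_n/Ω ≈ 75.9 kip

E100XX → F_EXX = 100 ksi.
Effective throat (given) t_e = 0.5625 in.
A_we = 0.5625 × 4.5 = 2.531 in².
F_nw = 0.6 F_EXX = 60 ksi.
R_n/Ω = (60 × 2.531) / 2.0 = 75.94 kip.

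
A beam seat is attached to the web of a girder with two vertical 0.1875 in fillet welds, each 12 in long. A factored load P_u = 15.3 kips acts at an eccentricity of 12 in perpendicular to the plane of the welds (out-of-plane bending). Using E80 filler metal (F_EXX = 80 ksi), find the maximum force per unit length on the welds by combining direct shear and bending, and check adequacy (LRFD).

f_max ≈ 3.88 kip/in; adequate

L_w = 2 × 12 = 24 in; section modulus (unit throat) S = 2 × L²/6 = 48 in².
Direct shear f_v = P/L_w = 15.3/24 = 0.6375 kip/in.
Moment M = P × e = 15.3 × 12 = 183.6 kip·in; bending f_b = M/S = 3.825 kip/in.
f_max = √(f_v² + f_b²) = √(0.6375² + 3.825²) = 3.878 kip/in.
φr_n = 0.75 × 0.6 × 80 × (0.707 × 0.1875) = 4.772 kip/in → adequate.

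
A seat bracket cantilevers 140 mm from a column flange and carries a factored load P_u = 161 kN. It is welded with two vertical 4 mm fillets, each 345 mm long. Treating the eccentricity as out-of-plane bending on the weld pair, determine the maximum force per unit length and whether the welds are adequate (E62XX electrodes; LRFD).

f_max ≈ 614 N/mm; adequate

E62XX → F_EXX = 620 MPa.
L_w = 2 × 345 = 690 mm; section modulus (unit throat) S = 2 × L²/6 = 39680 mm².
Direct shear f_v = P/L_w = 161×10³/690 = 233.3 N/mm.
Moment M = P × e = 161×10³ × 140 = 22540000 N·mm; bending f_b = M/S = 568.1 N/mm.
f_max = √(f_v² + f_b²) = √(233.3² + 568.1²) = 614.2 N/mm.
φr_n = 0.75 × 0.6 × 620 × (0.707 × 4) = 789 N/mm → adequate.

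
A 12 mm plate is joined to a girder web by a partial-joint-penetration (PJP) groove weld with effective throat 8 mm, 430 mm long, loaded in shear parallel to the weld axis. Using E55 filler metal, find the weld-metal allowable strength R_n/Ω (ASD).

E55XX → F_EXX = 550 MPa.
Effective throat (given) t_e = 8 mm.
A_we = 8 × 430 = 3440 mm².
F_nw = 0.6 F_EXX = 330 MPa.
R_n/Ω = (330 × 3440) / 2.0 × 10⁻³ = 567.6 kN.

R_n/Ω ≈ 568 kN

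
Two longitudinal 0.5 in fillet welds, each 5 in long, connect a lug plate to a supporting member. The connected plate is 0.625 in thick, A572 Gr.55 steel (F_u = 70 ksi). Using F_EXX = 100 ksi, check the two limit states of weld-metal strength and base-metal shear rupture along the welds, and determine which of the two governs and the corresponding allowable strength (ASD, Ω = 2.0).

t_e = 0.707 × 0.5 = 0.3535 in; L = 10 in.
Weld metal: R_n/Ω = (1/2.0) × 0.6 × 100 × 0.3535 × 10 = 106 kip.
Base metal (shear rupture): R_n/Ω = (1/2.0) × 0.6 × 70 × 0.625 × 10 = 131.2 kip.
Governing: weld metal.

R_n/Ω ≈ 106 kip (weld metal governs)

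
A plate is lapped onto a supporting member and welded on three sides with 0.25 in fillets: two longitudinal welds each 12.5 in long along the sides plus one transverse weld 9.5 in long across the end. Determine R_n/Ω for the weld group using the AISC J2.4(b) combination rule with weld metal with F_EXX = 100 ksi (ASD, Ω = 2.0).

t_e = 0.707 × 0.25 = 0.1767 in.
R_nwl = 0.6 × 100 × 0.1767 × 25 = 265.1 kips (longitudinal, 2 welds).
R_nwt = 0.6 × 100 × 0.1767 × 9.5 = 100.7 kips (transverse, base value).
(i) R_nwl + R_nwt = 365.9 kips; (ii) 0.85 R_nwl + 1.5 R_nwt = 376.5 kips.
R_n = max = 376.5 kips [governs: (ii)]; R_n/Ω = 188.2 kips.

R_n/Ω ≈ 188 kips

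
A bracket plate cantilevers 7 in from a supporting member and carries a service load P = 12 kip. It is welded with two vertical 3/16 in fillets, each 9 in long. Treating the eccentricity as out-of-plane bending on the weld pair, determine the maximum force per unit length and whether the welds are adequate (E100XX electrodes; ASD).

E100XX → F_EXX = 100 ksi.
L_w = 2 × 9 = 18 in; section modulus (unit throat) S = 2 × L²/6 = 27 in².
Direct shear f_v = P/L_w = 12/18 = 0.6667 kip/in.
Moment M = P × e = 12 × 7 = 84 kip·in; bending f_b = M/S = 3.111 kip/in.
f_max = √(f_v² + f_b²) = √(0.6667² + 3.111²) = 3.182 kip/in.
r_n/Ω = (1/2.0) × 0.6 × 100 × (0.707 × 0.1875) = 3.977 kip/in → adequate.

f_max ≈ 3.18 kip/in; adequate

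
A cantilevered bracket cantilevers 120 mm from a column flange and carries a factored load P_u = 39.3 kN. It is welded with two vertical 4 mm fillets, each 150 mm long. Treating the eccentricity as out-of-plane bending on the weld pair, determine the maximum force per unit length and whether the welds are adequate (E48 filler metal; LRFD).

E48XX → F_EXX = 480 MPa.
L_w = 2 × 150 = 300 mm; section modulus (unit throat) S = 2 × L²/6 = 7500 mm².
Direct shear f_v = P/L_w = 39.3×10³/300 = 131 N/mm.
Moment M = P × e = 39.3×10³ × 120 = 4716000 N·mm; bending f_b = M/S = 628.8 N/mm.
f_max = √(f_v² + f_b²) = √(131² + 628.8²) = 642.3 N/mm.
φr_n = 0.75 × 0.6 × 480 × (0.707 × 4) = 610.8 N/mm → NOT adequate.

f_max ≈ 642 N/mm; NOT adequate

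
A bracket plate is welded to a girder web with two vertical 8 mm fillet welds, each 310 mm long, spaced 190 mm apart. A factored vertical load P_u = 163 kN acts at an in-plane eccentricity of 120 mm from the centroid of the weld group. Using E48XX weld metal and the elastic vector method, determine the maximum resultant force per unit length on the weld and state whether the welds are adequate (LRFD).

f_max ≈ 524 N/mm; adequate

E48XX → F_EXX = 480 MPa.
Total weld length L_w = 620 mm. Treat welds as unit-width lines.
Polar moment about centroid: J = 2[d³/12 + d(b/2)²] = 2[310³/12 + 310×95²] = 10560000 mm³.
Direct shear f_v = P/L_w = 163×10³ / 620 = 262.9 N/mm (vertical).
Torsion M = P·e = 163×10³ × 120 = 19560000 N·mm.
Critical point at (x, y) = (95, 155) from centroid. f_tx = M·y/J = 287.1 N/mm; f_ty = M·x/J = 176 N/mm.
Resultant f_max = √[f_tx² + (f_v + f_ty)²] = √[287.1² + (262.9 + 176)²] = 524.4 N/mm.
Capacity per unit length: φr_n = 0.75 × 0.6 × 480 × (0.707 × 8) = 1222 N/mm.
524.4 ≤ 1222 → adequate.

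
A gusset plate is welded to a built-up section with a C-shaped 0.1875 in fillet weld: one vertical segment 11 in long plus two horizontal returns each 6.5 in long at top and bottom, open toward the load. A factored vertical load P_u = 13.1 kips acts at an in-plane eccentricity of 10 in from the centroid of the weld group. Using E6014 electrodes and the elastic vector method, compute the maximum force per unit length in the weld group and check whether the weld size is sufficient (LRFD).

E60XX → F_EXX = 60 ksi.
Total weld length L_w = 24 in. Treat welds as unit-width lines.
Centroid: x̄ = 2×6.5×3.25 / 24 = 1.76 in from the vertical weld.
Polar moment about centroid: J = I_x + I_y = [11³/12 + 2×6.5×5.5²] + [11×1.76² + 2(6.5³/12 + 6.5×1.49²)] = 612.9 in³.
Direct shear f_v = P/L_w = 13.1 / 24 = 0.5458 kip/in (vertical).
Torsion M = P·e = 13.1 × 10 = 131 kip·in.
Critical point at (x, y) = (4.74, 5.5) from centroid. f_tx = M·y/J = 1.176 kip/in; f_ty = M·x/J = 1.013 kip/in.
Resultant f_max = √[f_tx² + (f_v + f_ty)²] = √[1.176² + (0.5458 + 1.013)²] = 1.953 kip/in.
Capacity per unit length: φr_n = 0.75 × 0.6 × 60 × (0.707 × 0.1875) = 3.579 kip/in.
1.953 ≤ 3.579 → adequate.

f_max ≈ 1.95 kip/in; adequate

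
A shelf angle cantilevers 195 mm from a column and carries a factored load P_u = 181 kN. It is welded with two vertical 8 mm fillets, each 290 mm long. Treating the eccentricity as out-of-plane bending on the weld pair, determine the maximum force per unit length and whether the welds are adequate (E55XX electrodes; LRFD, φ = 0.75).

E55XX → F_EXX = 550 MPa.
L_w = 2 × 290 = 580 mm; section modulus (unit throat) S = 2 × L²/6 = 28030 mm².
Direct shear f_v = P/L_w = 181×10³/580 = 312.1 N/mm.
Moment M = P × e = 181×10³ × 195 = 35295000 N·mm; bending f_b = M/S = 1259 N/mm.
f_max = √(f_v² + f_b²) = √(312.1² + 1259²) = 1297 N/mm.
φr_n = 0.75 × 0.6 × 550 × (0.707 × 8) = 1400 N/mm → adequate.

f_max ≈ 1300 N/mm; adequate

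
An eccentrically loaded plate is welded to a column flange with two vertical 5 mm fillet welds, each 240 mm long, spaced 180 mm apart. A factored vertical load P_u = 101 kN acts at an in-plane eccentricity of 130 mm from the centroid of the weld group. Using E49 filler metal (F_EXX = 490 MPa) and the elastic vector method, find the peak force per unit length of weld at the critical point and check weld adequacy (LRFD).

f_max ≈ 475 N/mm; adequate

Total weld length L_w = 480 mm. Treat welds as unit-width lines.
Polar moment about centroid: J = 2[d³/12 + d(b/2)²] = 2[240³/12 + 240×90²] = 6192000 mm³.
Direct shear f_v = P/L_w = 101×10³ / 480 = 210.4 N/mm (vertical).
Torsion M = P·e = 101×10³ × 130 = 13130000 N·mm.
Critical point at (x, y) = (90, 120) from centroid. f_tx = M·y/J = 254.5 N/mm; f_ty = M·x/J = 190.8 N/mm.
Resultant f_max = √[f_tx² + (f_v + f_ty)²] = √[254.5² + (210.4 + 190.8)²] = 475.1 N/mm.
Capacity per unit length: φr_n = 0.75 × 0.6 × 490 × (0.707 × 5) = 779.5 N/mm.
475.1 ≤ 779.5 → adequate.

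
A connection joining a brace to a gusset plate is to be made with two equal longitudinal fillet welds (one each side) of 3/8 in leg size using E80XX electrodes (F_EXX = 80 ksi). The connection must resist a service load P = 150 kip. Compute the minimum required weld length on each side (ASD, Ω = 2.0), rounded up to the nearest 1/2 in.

Throat t_e = 0.707 × 0.375 = 0.2651 in.
r_n/Ω = (0.6 × 80 × 0.2651) / 2.0 = 6.363 kip/in.
L_req = P / (r_n/Ω) = 150 / 6.363 = 23.57 in total.
Per side: 23.57 / 2 = 11.79 in.
Round up → use L = 12 in on each side.

L = 12 in on each side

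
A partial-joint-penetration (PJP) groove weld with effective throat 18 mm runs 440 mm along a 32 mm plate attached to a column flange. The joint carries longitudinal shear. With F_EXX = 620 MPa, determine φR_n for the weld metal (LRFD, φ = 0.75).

Effective throat (given) t_e = 18 mm.
A_we = 18 × 440 = 7920 mm².
F_nw = 0.6 F_EXX = 372 MPa.
φR_n = 0.75 × 372 × 7920 × 10⁻³ = 2210 kN.

φR_n ≈ 2210 kN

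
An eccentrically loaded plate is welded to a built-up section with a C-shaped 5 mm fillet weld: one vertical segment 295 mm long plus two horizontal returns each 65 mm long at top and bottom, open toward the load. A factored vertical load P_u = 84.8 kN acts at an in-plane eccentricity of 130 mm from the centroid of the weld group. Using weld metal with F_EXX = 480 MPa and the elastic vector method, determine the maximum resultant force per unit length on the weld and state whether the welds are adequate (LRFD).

f_max ≈ 450 N/mm; adequate

Total weld length L_w = 425 mm. Treat welds as unit-width lines.
Centroid: x̄ = 2×65×32.5 / 425 = 9.941 mm from the vertical weld.
Polar moment about centroid: J = I_x + I_y = [295³/12 + 2×65×147.5²] + [295×9.941² + 2(65³/12 + 65×22.56²)] = 5109000 mm³.
Direct shear f_v = P/L_w = 84.8×10³ / 425 = 199.5 N/mm (vertical).
Torsion M = P·e = 84.8×10³ × 130 = 11024000 N·mm.
Critical point at (x, y) = (55.06, 147.5) from centroid. f_tx = M·y/J = 318.3 N/mm; f_ty = M·x/J = 118.8 N/mm.
Resultant f_max = √[f_tx² + (f_v + f_ty)²] = √[318.3² + (199.5 + 118.8)²] = 450.2 N/mm.
Capacity per unit length: φr_n = 0.75 × 0.6 × 480 × (0.707 × 5) = 763.6 N/mm.
450.2 ≤ 763.6 → adequate.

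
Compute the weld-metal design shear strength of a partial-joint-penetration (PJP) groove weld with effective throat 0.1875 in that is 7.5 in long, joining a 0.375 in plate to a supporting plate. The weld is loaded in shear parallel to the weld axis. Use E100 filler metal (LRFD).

φR_n ≈ 63.3 kip

E100XX → F_EXX = 100 ksi.
Effective throat (given) t_e = 0.1875 in.
A_we = 0.1875 × 7.5 = 1.406 in².
F_nw = 0.6 F_EXX = 60 ksi.
φR_n = 0.75 × 60 × 1.406 = 63.28 kip.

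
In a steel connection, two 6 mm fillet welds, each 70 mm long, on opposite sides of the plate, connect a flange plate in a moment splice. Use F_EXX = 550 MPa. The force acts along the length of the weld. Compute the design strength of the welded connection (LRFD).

φR_n ≈ 147 kN

Effective throat t_e = 0.707 × 6 = 4.242 mm.
Total length L = 140 mm; A_we = 4.242 × 140 = 593.9 mm².
F_nw = 0.6 F_EXX = 0.6 × 550 = 330 MPa.
φR_n = 0.75 × 330 × 593.9 × 10⁻³ = 147 kN.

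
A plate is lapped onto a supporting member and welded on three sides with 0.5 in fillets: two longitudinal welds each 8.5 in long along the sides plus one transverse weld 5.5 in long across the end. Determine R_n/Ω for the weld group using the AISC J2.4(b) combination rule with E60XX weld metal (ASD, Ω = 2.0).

E60XX → F_EXX = 60 ksi.
t_e = 0.707 × 0.5 = 0.3535 in.
R_nwl = 0.6 × 60 × 0.3535 × 17 = 216.3 kips (longitudinal, 2 welds).
R_nwt = 0.6 × 60 × 0.3535 × 5.5 = 69.99 kips (transverse, base value).
(i) R_nwl + R_nwt = 286.3 kips; (ii) 0.85 R_nwl + 1.5 R_nwt = 288.9 kips.
R_n = max = 288.9 kips [governs: (ii)]; R_n/Ω = 144.4 kips.

R_n/Ω ≈ 144 kips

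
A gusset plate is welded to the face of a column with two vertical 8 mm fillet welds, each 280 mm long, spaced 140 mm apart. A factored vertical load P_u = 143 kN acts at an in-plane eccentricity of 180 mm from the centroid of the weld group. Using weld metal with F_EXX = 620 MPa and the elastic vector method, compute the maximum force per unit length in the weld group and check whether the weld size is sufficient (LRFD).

f_max ≈ 778 N/mm; adequate

Total weld length L_w = 560 mm. Treat welds as unit-width lines.
Polar moment about centroid: J = 2[d³/12 + d(b/2)²] = 2[280³/12 + 280×70²] = 6403000 mm³.
Direct shear f_v = P/L_w = 143×10³ / 560 = 255.4 N/mm (vertical).
Torsion M = P·e = 143×10³ × 180 = 25740000 N·mm.
Critical point at (x, y) = (70, 140) from centroid. f_tx = M·y/J = 562.8 N/mm; f_ty = M·x/J = 281.4 N/mm.
Resultant f_max = √[f_tx² + (f_v + f_ty)²] = √[562.8² + (255.4 + 281.4)²] = 777.8 N/mm.
Capacity per unit length: φr_n = 0.75 × 0.6 × 620 × (0.707 × 8) = 1578 N/mm.
777.8 ≤ 1578 → adequate.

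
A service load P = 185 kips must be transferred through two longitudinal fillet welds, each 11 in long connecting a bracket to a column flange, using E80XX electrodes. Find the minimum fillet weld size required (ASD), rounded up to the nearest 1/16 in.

w = 1/2 in

E80XX → F_EXX = 80 ksi.
Total weld length L = 22 in.
Required throat t_e = P × Ω / (0.6 F_EXX × L) = 185 × 2.0 / (0.6 × 80 × 22) = 0.3504 in.
Required leg w = t_e / 0.707 = 0.4956 in → use 1/2 in.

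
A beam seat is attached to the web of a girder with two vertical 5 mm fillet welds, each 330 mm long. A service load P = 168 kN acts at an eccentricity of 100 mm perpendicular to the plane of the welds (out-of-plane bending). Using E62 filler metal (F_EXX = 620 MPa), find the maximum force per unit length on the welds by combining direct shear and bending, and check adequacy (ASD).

L_w = 2 × 330 = 660 mm; section modulus (unit throat) S = 2 × L²/6 = 36300 mm².
Direct shear f_v = P/L_w = 168×10³/660 = 254.5 N/mm.
Moment M = P × e = 168×10³ × 100 = 16800000 N·mm; bending f_b = M/S = 462.8 N/mm.
f_max = √(f_v² + f_b²) = √(254.5² + 462.8²) = 528.2 N/mm.
r_n/Ω = (1/2.0) × 0.6 × 620 × (0.707 × 5) = 657.5 N/mm → adequate.

f_max ≈ 528 N/mm; adequate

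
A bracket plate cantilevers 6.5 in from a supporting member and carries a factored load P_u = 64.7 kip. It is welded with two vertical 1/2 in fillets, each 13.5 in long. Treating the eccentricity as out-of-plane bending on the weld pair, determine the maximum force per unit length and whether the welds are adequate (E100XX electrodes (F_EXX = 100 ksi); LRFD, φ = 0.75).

L_w = 2 × 13.5 = 27 in; section modulus (unit throat) S = 2 × L²/6 = 60.75 in².
Direct shear f_v = P/L_w = 64.7/27 = 2.396 kip/in.
Moment M = P × e = 64.7 × 6.5 = 420.55 kip·in; bending f_b = M/S = 6.923 kip/in.
f_max = √(f_v² + f_b²) = √(2.396² + 6.923²) = 7.326 kip/in.
φr_n = 0.75 × 0.6 × 100 × (0.707 × 0.5) = 15.91 kip/in → adequate.

f_max ≈ 7.33 kip/in; adequate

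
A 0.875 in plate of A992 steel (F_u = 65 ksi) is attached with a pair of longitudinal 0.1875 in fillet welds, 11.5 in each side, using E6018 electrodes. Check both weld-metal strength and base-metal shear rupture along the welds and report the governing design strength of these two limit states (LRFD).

φR_n ≈ 82.3 kip (weld metal governs)

E60XX → F_EXX = 60 ksi.
t_e = 0.707 × 0.1875 = 0.1326 in; L = 23 in.
Weld metal: φR_n = 0.75 × 0.6 × 60 × 0.1326 × 23 = 82.32 kip.
Base metal (shear rupture): φR_n = 0.75 × 0.6 × 65 × 0.875 × 23 = 588.7 kip.
Governing: weld metal.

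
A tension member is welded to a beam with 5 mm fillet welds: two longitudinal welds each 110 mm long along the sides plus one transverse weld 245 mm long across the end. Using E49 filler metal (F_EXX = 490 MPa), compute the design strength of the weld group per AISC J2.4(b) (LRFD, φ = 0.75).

φR_n ≈ 432 kN

t_e = 0.707 × 5 = 3.535 mm.
R_nwl = 0.6 × 490 × 3.535 × 220 × 10⁻³ = 228.6 kN (longitudinal, 2 welds).
R_nwt = 0.6 × 490 × 3.535 × 245 × 10⁻³ = 254.6 kN (transverse, base value).
(i) R_nwl + R_nwt = 483.3 kN; (ii) 0.85 R_nwl + 1.5 R_nwt = 576.3 kN.
R_n = max = 576.3 kN [governs: (ii)]; φR_n = 432.2 kN.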